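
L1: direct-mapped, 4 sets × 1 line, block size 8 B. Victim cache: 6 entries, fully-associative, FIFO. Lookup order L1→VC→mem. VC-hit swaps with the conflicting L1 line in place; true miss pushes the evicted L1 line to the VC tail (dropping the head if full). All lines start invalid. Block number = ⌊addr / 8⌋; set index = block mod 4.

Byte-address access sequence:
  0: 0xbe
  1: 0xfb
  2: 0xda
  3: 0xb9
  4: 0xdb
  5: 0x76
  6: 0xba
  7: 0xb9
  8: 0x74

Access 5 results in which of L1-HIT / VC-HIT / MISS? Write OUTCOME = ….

OUTCOME = MISS

0: 0xbe (blk 23, set 3) → MISS  vc=[]
1: 0xfb (blk 31, set 3) → MISS  vc=[23]
2: 0xda (blk 27, set 3) → MISS  vc=[23, 31]
3: 0xb9 (blk 23, set 3) → VC-HIT  vc=[27, 31]
4: 0xdb (blk 27, set 3) → VC-HIT  vc=[23, 31]
5: 0x76 (blk 14, set 2) → MISS  vc=[23, 31]
6: 0xba (blk 23, set 3) → VC-HIT  vc=[27, 31]
7: 0xb9 (blk 23, set 3) → L1-HIT  vc=[27, 31]
8: 0x74 (blk 14, set 2) → L1-HIT  vc=[27, 31]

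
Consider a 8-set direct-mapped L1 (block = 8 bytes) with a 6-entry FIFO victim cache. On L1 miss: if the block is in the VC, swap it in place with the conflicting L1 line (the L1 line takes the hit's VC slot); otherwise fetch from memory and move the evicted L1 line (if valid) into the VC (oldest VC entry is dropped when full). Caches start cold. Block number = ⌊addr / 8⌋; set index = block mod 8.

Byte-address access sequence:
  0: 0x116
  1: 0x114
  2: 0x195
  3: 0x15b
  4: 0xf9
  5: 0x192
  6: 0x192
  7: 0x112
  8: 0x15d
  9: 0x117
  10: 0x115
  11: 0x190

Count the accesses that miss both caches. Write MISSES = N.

MISSES = 4

0: 0x116 (blk 34, set 2) → MISS  vc=[]
1: 0x114 (blk 34, set 2) → L1-HIT  vc=[]
2: 0x195 (blk 50, set 2) → MISS  vc=[34]
3: 0x15b (blk 43, set 3) → MISS  vc=[34]
4: 0xf9 (blk 31, set 7) → MISS  vc=[34]
5: 0x192 (blk 50, set 2) → L1-HIT  vc=[34]
6: 0x192 (blk 50, set 2) → L1-HIT  vc=[34]
7: 0x112 (blk 34, set 2) → VC-HIT  vc=[50]
8: 0x15d (blk 43, set 3) → L1-HIT  vc=[50]
9: 0x117 (blk 34, set 2) → L1-HIT  vc=[50]
10: 0x115 (blk 34, set 2) → L1-HIT  vc=[50]
11: 0x190 (blk 50, set 2) → VC-HIT  vc=[34]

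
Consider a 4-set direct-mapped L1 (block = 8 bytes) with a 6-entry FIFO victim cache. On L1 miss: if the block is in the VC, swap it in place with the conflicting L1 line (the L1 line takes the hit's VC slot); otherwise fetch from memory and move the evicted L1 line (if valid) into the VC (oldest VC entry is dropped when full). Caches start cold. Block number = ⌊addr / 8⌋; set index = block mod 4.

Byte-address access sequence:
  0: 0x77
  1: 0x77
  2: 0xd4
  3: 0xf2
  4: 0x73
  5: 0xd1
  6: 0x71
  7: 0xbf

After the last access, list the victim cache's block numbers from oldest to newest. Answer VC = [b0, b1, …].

VC = [30, 26]

  [0] addr=0x77 blk=14 s=2: MISS | VC []
  [1] addr=0x77 blk=14 s=2: L1-HIT | VC []
  [2] addr=0xd4 blk=26 s=2: MISS | VC [14]
  [3] addr=0xf2 blk=30 s=2: MISS | VC [14, 26]
  [4] addr=0x73 blk=14 s=2: VC-HIT | VC [30, 26]
  [5] addr=0xd1 blk=26 s=2: VC-HIT | VC [30, 14]
  [6] addr=0x71 blk=14 s=2: VC-HIT | VC [30, 26]
  [7] addr=0xbf blk=23 s=3: MISS | VC [30, 26]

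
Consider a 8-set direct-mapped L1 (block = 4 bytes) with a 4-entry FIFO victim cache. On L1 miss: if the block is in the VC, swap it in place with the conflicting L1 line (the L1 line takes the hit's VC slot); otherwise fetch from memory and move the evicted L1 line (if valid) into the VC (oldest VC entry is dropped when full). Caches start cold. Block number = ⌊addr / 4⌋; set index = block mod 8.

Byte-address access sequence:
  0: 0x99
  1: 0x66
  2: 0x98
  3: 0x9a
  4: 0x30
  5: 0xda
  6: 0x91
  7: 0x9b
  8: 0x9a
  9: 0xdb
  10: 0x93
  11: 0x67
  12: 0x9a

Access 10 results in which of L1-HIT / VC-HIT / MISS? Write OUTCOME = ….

OUTCOME = L1-HIT

  [0] addr=0x99 blk=38 s=6: MISS | VC []
  [1] addr=0x66 blk=25 s=1: MISS | VC []
  [2] addr=0x98 blk=38 s=6: L1-HIT | VC []
  [3] addr=0x9a blk=38 s=6: L1-HIT | VC []
  [4] addr=0x30 blk=12 s=4: MISS | VC []
  [5] addr=0xda blk=54 s=6: MISS | VC [38]
  [6] addr=0x91 blk=36 s=4: MISS | VC [38, 12]
  [7] addr=0x9b blk=38 s=6: VC-HIT | VC [54, 12]
  [8] addr=0x9a blk=38 s=6: L1-HIT | VC [54, 12]
  [9] addr=0xdb blk=54 s=6: VC-HIT | VC [38, 12]
  [10] addr=0x93 blk=36 s=4: L1-HIT | VC [38, 12]
  [11] addr=0x67 blk=25 s=1: L1-HIT | VC [38, 12]
  [12] addr=0x9a blk=38 s=6: VC-HIT | VC [54, 12]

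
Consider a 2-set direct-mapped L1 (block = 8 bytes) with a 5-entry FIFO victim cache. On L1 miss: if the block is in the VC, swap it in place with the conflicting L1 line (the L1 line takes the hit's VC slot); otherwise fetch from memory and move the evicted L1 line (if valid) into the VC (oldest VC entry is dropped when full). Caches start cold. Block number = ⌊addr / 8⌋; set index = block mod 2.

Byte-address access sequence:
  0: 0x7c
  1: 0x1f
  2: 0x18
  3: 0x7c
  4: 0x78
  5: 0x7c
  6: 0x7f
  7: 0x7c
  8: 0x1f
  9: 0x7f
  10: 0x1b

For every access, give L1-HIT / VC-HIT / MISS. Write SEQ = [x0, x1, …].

0: 0x7c (blk 15, set 1) → MISS  vc=[]
1: 0x1f (blk 3, set 1) → MISS  vc=[15]
2: 0x18 (blk 3, set 1) → L1-HIT  vc=[15]
3: 0x7c (blk 15, set 1) → VC-HIT  vc=[3]
4: 0x78 (blk 15, set 1) → L1-HIT  vc=[3]
5: 0x7c (blk 15, set 1) → L1-HIT  vc=[3]
6: 0x7f (blk 15, set 1) → L1-HIT  vc=[3]
7: 0x7c (blk 15, set 1) → L1-HIT  vc=[3]
8: 0x1f (blk 3, set 1) → VC-HIT  vc=[15]
9: 0x7f (blk 15, set 1) → VC-HIT  vc=[3]
10: 0x1b (blk 3, set 1) → VC-HIT  vc=[15]

SEQ = [MISS, MISS, L1-HIT, VC-HIT, L1-HIT, L1-HIT, L1-HIT, L1-HIT, VC-HIT, VC-HIT, VC-HIT]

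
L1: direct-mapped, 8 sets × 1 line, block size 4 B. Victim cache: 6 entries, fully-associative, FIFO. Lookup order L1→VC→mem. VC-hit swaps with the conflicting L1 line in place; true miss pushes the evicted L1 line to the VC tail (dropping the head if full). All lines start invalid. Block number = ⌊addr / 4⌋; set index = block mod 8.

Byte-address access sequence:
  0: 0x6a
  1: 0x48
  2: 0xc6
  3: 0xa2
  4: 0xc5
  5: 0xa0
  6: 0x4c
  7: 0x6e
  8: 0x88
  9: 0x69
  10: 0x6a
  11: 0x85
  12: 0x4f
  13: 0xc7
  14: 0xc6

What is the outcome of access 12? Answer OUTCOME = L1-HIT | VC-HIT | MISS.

  [0] addr=0x6a blk=26 s=2: MISS | VC []
  [1] addr=0x48 blk=18 s=2: MISS | VC [26]
  [2] addr=0xc6 blk=49 s=1: MISS | VC [26]
  [3] addr=0xa2 blk=40 s=0: MISS | VC [26]
  [4] addr=0xc5 blk=49 s=1: L1-HIT | VC [26]
  [5] addr=0xa0 blk=40 s=0: L1-HIT | VC [26]
  [6] addr=0x4c blk=19 s=3: MISS | VC [26]
  [7] addr=0x6e blk=27 s=3: MISS | VC [26, 19]
  [8] addr=0x88 blk=34 s=2: MISS | VC [26, 19, 18]
  [9] addr=0x69 blk=26 s=2: VC-HIT | VC [34, 19, 18]
  [10] addr=0x6a blk=26 s=2: L1-HIT | VC [34, 19, 18]
  [11] addr=0x85 blk=33 s=1: MISS | VC [34, 19, 18, 49]
  [12] addr=0x4f blk=19 s=3: VC-HIT | VC [34, 27, 18, 49]
  [13] addr=0xc7 blk=49 s=1: VC-HIT | VC [34, 27, 18, 33]
  [14] addr=0xc6 blk=49 s=1: L1-HIT | VC [34, 27, 18, 33]

OUTCOME = VC-HIT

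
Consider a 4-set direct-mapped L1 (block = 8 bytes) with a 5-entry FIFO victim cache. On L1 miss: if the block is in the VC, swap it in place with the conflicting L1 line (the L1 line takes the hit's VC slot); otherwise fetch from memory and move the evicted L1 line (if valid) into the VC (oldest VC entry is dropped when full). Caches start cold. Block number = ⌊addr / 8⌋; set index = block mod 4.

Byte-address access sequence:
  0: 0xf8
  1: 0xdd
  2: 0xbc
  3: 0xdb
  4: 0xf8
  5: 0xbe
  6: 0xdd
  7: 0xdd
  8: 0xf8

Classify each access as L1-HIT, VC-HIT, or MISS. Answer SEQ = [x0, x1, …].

  [0] addr=0xf8 blk=31 s=3: MISS | VC []
  [1] addr=0xdd blk=27 s=3: MISS | VC [31]
  [2] addr=0xbc blk=23 s=3: MISS | VC [31, 27]
  [3] addr=0xdb blk=27 s=3: VC-HIT | VC [31, 23]
  [4] addr=0xf8 blk=31 s=3: VC-HIT | VC [27, 23]
  [5] addr=0xbe blk=23 s=3: VC-HIT | VC [27, 31]
  [6] addr=0xdd blk=27 s=3: VC-HIT | VC [23, 31]
  [7] addr=0xdd blk=27 s=3: L1-HIT | VC [23, 31]
  [8] addr=0xf8 blk=31 s=3: VC-HIT | VC [23, 27]

SEQ = [MISS, MISS, MISS, VC-HIT, VC-HIT, VC-HIT, VC-HIT, L1-HIT, VC-HIT]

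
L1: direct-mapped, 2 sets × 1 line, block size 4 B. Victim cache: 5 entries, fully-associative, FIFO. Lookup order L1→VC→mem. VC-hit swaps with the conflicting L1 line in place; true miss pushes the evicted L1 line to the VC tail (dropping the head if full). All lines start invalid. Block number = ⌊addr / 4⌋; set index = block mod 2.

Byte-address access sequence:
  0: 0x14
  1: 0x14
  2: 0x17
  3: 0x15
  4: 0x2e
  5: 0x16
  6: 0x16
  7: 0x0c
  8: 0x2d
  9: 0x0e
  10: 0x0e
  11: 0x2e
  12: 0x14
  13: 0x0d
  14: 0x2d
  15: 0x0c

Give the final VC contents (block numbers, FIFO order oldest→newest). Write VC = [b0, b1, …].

VC = [5, 11]

  [0] addr=0x14 blk=5 s=1: MISS | VC []
  [1] addr=0x14 blk=5 s=1: L1-HIT | VC []
  [2] addr=0x17 blk=5 s=1: L1-HIT | VC []
  [3] addr=0x15 blk=5 s=1: L1-HIT | VC []
  [4] addr=0x2e blk=11 s=1: MISS | VC [5]
  [5] addr=0x16 blk=5 s=1: VC-HIT | VC [11]
  [6] addr=0x16 blk=5 s=1: L1-HIT | VC [11]
  [7] addr=0xc blk=3 s=1: MISS | VC [11, 5]
  [8] addr=0x2d blk=11 s=1: VC-HIT | VC [3, 5]
  [9] addr=0xe blk=3 s=1: VC-HIT | VC [11, 5]
  [10] addr=0xe blk=3 s=1: L1-HIT | VC [11, 5]
  [11] addr=0x2e blk=11 s=1: VC-HIT | VC [3, 5]
  [12] addr=0x14 blk=5 s=1: VC-HIT | VC [3, 11]
  [13] addr=0xd blk=3 s=1: VC-HIT | VC [5, 11]
  [14] addr=0x2d blk=11 s=1: VC-HIT | VC [5, 3]
  [15] addr=0xc blk=3 s=1: VC-HIT | VC [5, 11]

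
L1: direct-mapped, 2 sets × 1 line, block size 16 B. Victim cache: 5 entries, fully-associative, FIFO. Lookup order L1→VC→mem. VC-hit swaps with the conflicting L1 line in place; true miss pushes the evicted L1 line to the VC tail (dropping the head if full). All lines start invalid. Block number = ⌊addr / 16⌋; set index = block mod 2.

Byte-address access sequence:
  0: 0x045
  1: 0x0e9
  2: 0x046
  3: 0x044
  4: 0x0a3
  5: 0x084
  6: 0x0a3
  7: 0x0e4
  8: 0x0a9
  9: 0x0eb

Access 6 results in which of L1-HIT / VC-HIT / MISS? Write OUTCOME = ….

  [0] addr=0x45 blk=4 s=0: MISS | VC []
  [1] addr=0xe9 blk=14 s=0: MISS | VC [4]
  [2] addr=0x46 blk=4 s=0: VC-HIT | VC [14]
  [3] addr=0x44 blk=4 s=0: L1-HIT | VC [14]
  [4] addr=0xa3 blk=10 s=0: MISS | VC [14, 4]
  [5] addr=0x84 blk=8 s=0: MISS | VC [14, 4, 10]
  [6] addr=0xa3 blk=10 s=0: VC-HIT | VC [14, 4, 8]
  [7] addr=0xe4 blk=14 s=0: VC-HIT | VC [10, 4, 8]
  [8] addr=0xa9 blk=10 s=0: VC-HIT | VC [14, 4, 8]
  [9] addr=0xeb blk=14 s=0: VC-HIT | VC [10, 4, 8]

OUTCOME = VC-HIT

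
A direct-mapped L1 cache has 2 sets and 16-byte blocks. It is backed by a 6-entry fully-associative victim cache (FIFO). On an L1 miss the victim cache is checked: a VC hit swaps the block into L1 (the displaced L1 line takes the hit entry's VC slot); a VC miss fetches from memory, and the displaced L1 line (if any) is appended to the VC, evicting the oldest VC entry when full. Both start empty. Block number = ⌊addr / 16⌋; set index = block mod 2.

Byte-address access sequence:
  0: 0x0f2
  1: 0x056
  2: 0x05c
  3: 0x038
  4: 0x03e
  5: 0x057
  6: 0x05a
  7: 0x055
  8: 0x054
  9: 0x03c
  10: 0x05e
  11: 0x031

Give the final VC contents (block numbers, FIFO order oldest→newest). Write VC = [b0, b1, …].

  [0] addr=0xf2 blk=15 s=1: MISS | VC []
  [1] addr=0x56 blk=5 s=1: MISS | VC [15]
  [2] addr=0x5c blk=5 s=1: L1-HIT | VC [15]
  [3] addr=0x38 blk=3 s=1: MISS | VC [15, 5]
  [4] addr=0x3e blk=3 s=1: L1-HIT | VC [15, 5]
  [5] addr=0x57 blk=5 s=1: VC-HIT | VC [15, 3]
  [6] addr=0x5a blk=5 s=1: L1-HIT | VC [15, 3]
  [7] addr=0x55 blk=5 s=1: L1-HIT | VC [15, 3]
  [8] addr=0x54 blk=5 s=1: L1-HIT | VC [15, 3]
  [9] addr=0x3c blk=3 s=1: VC-HIT | VC [15, 5]
  [10] addr=0x5e blk=5 s=1: VC-HIT | VC [15, 3]
  [11] addr=0x31 blk=3 s=1: VC-HIT | VC [15, 5]

VC = [15, 5]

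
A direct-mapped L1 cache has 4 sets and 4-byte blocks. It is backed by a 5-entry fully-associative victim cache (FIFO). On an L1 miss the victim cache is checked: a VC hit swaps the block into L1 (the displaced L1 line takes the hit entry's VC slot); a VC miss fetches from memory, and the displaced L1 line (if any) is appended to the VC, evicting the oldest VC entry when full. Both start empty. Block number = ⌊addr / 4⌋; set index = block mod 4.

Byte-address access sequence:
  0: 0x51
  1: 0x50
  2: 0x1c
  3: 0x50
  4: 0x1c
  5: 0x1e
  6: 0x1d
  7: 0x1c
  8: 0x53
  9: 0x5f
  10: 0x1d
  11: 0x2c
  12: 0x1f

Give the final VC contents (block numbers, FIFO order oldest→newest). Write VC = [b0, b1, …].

0: 0x51 (blk 20, set 0) → MISS  vc=[]
1: 0x50 (blk 20, set 0) → L1-HIT  vc=[]
2: 0x1c (blk 7, set 3) → MISS  vc=[]
3: 0x50 (blk 20, set 0) → L1-HIT  vc=[]
4: 0x1c (blk 7, set 3) → L1-HIT  vc=[]
5: 0x1e (blk 7, set 3) → L1-HIT  vc=[]
6: 0x1d (blk 7, set 3) → L1-HIT  vc=[]
7: 0x1c (blk 7, set 3) → L1-HIT  vc=[]
8: 0x53 (blk 20, set 0) → L1-HIT  vc=[]
9: 0x5f (blk 23, set 3) → MISS  vc=[7]
10: 0x1d (blk 7, set 3) → VC-HIT  vc=[23]
11: 0x2c (blk 11, set 3) → MISS  vc=[23, 7]
12: 0x1f (blk 7, set 3) → VC-HIT  vc=[23, 11]

VC = [23, 11]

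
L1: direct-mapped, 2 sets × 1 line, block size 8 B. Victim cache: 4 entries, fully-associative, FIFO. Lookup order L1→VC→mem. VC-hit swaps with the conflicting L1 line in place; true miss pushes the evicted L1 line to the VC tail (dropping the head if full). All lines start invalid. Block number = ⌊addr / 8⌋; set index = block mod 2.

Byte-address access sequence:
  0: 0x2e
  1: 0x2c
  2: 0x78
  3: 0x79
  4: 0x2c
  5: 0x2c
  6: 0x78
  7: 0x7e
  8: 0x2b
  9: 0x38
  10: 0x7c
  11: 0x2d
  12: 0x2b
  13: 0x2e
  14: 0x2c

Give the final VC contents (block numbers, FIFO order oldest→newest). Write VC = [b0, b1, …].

  [0] addr=0x2e blk=5 s=1: MISS | VC []
  [1] addr=0x2c blk=5 s=1: L1-HIT | VC []
  [2] addr=0x78 blk=15 s=1: MISS | VC [5]
  [3] addr=0x79 blk=15 s=1: L1-HIT | VC [5]
  [4] addr=0x2c blk=5 s=1: VC-HIT | VC [15]
  [5] addr=0x2c blk=5 s=1: L1-HIT | VC [15]
  [6] addr=0x78 blk=15 s=1: VC-HIT | VC [5]
  [7] addr=0x7e blk=15 s=1: L1-HIT | VC [5]
  [8] addr=0x2b blk=5 s=1: VC-HIT | VC [15]
  [9] addr=0x38 blk=7 s=1: MISS | VC [15, 5]
  [10] addr=0x7c blk=15 s=1: VC-HIT | VC [7, 5]
  [11] addr=0x2d blk=5 s=1: VC-HIT | VC [7, 15]
  [12] addr=0x2b blk=5 s=1: L1-HIT | VC [7, 15]
  [13] addr=0x2e blk=5 s=1: L1-HIT | VC [7, 15]
  [14] addr=0x2c blk=5 s=1: L1-HIT | VC [7, 15]

VC = [7, 15]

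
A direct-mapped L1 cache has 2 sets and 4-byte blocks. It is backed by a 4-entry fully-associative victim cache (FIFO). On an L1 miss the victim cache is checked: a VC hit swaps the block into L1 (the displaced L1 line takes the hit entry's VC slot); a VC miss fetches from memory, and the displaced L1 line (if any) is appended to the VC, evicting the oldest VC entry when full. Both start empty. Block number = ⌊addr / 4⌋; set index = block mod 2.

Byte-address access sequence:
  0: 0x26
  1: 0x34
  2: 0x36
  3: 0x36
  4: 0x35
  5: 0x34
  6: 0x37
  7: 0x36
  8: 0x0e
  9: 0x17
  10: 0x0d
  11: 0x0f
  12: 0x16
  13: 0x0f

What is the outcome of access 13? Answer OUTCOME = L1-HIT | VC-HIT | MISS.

OUTCOME = VC-HIT

0: 0x26 (blk 9, set 1) → MISS  vc=[]
1: 0x34 (blk 13, set 1) → MISS  vc=[9]
2: 0x36 (blk 13, set 1) → L1-HIT  vc=[9]
3: 0x36 (blk 13, set 1) → L1-HIT  vc=[9]
4: 0x35 (blk 13, set 1) → L1-HIT  vc=[9]
5: 0x34 (blk 13, set 1) → L1-HIT  vc=[9]
6: 0x37 (blk 13, set 1) → L1-HIT  vc=[9]
7: 0x36 (blk 13, set 1) → L1-HIT  vc=[9]
8: 0xe (blk 3, set 1) → MISS  vc=[9, 13]
9: 0x17 (blk 5, set 1) → MISS  vc=[9, 13, 3]
10: 0xd (blk 3, set 1) → VC-HIT  vc=[9, 13, 5]
11: 0xf (blk 3, set 1) → L1-HIT  vc=[9, 13, 5]
12: 0x16 (blk 5, set 1) → VC-HIT  vc=[9, 13, 3]
13: 0xf (blk 3, set 1) → VC-HIT  vc=[9, 13, 5]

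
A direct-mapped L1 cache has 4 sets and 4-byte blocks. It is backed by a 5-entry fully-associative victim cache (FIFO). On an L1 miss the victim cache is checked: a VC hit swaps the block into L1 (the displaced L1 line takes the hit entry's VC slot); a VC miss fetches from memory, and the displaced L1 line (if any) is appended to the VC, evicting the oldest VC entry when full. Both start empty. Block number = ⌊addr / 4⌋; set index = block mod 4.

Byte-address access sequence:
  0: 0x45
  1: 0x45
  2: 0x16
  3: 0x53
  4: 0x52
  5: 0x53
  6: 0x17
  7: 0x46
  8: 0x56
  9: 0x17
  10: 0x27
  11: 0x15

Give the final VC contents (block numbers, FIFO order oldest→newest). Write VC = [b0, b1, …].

VC = [21, 17, 9]

  [0] addr=0x45 blk=17 s=1: MISS | VC []
  [1] addr=0x45 blk=17 s=1: L1-HIT | VC []
  [2] addr=0x16 blk=5 s=1: MISS | VC [17]
  [3] addr=0x53 blk=20 s=0: MISS | VC [17]
  [4] addr=0x52 blk=20 s=0: L1-HIT | VC [17]
  [5] addr=0x53 blk=20 s=0: L1-HIT | VC [17]
  [6] addr=0x17 blk=5 s=1: L1-HIT | VC [17]
  [7] addr=0x46 blk=17 s=1: VC-HIT | VC [5]
  [8] addr=0x56 blk=21 s=1: MISS | VC [5, 17]
  [9] addr=0x17 blk=5 s=1: VC-HIT | VC [21, 17]
  [10] addr=0x27 blk=9 s=1: MISS | VC [21, 17, 5]
  [11] addr=0x15 blk=5 s=1: VC-HIT | VC [21, 17, 9]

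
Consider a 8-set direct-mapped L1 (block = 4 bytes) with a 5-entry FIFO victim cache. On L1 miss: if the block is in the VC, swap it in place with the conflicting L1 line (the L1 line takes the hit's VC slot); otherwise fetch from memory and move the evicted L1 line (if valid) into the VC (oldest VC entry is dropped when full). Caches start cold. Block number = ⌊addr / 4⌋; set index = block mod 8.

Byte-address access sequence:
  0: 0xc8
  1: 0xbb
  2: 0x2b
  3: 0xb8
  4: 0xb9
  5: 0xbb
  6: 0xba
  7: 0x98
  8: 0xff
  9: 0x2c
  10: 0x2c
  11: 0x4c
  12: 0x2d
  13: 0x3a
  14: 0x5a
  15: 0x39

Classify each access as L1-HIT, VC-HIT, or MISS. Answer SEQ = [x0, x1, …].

#0 0xc8→b50/s2 MISS; vc=[]
#1 0xbb→b46/s6 MISS; vc=[]
#2 0x2b→b10/s2 MISS; vc=[50]
#3 0xb8→b46/s6 L1-HIT; vc=[50]
#4 0xb9→b46/s6 L1-HIT; vc=[50]
#5 0xbb→b46/s6 L1-HIT; vc=[50]
#6 0xba→b46/s6 L1-HIT; vc=[50]
#7 0x98→b38/s6 MISS; vc=[50,46]
#8 0xff→b63/s7 MISS; vc=[50,46]
#9 0x2c→b11/s3 MISS; vc=[50,46]
#10 0x2c→b11/s3 L1-HIT; vc=[50,46]
#11 0x4c→b19/s3 MISS; vc=[50,46,11]
#12 0x2d→b11/s3 VC-HIT; vc=[50,46,19]
#13 0x3a→b14/s6 MISS; vc=[50,46,19,38]
#14 0x5a→b22/s6 MISS; vc=[50,46,19,38,14]
#15 0x39→b14/s6 VC-HIT; vc=[50,46,19,38,22]

SEQ = [MISS, MISS, MISS, L1-HIT, L1-HIT, L1-HIT, L1-HIT, MISS, MISS, MISS, L1-HIT, MISS, VC-HIT, MISS, MISS, VC-HIT]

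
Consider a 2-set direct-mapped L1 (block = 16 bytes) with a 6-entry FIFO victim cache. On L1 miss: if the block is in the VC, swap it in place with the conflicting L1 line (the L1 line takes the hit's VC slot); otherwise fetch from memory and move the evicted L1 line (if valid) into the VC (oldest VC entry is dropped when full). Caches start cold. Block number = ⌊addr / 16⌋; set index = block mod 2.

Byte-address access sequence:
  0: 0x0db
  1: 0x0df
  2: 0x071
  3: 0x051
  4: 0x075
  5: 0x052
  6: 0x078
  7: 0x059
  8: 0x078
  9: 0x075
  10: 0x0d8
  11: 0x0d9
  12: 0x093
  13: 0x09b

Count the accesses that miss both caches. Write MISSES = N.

0: 0xdb (blk 13, set 1) → MISS  vc=[]
1: 0xdf (blk 13, set 1) → L1-HIT  vc=[]
2: 0x71 (blk 7, set 1) → MISS  vc=[13]
3: 0x51 (blk 5, set 1) → MISS  vc=[13, 7]
4: 0x75 (blk 7, set 1) → VC-HIT  vc=[13, 5]
5: 0x52 (blk 5, set 1) → VC-HIT  vc=[13, 7]
6: 0x78 (blk 7, set 1) → VC-HIT  vc=[13, 5]
7: 0x59 (blk 5, set 1) → VC-HIT  vc=[13, 7]
8: 0x78 (blk 7, set 1) → VC-HIT  vc=[13, 5]
9: 0x75 (blk 7, set 1) → L1-HIT  vc=[13, 5]
10: 0xd8 (blk 13, set 1) → VC-HIT  vc=[7, 5]
11: 0xd9 (blk 13, set 1) → L1-HIT  vc=[7, 5]
12: 0x93 (blk 9, set 1) → MISS  vc=[7, 5, 13]
13: 0x9b (blk 9, set 1) → L1-HIT  vc=[7, 5, 13]

MISSES = 4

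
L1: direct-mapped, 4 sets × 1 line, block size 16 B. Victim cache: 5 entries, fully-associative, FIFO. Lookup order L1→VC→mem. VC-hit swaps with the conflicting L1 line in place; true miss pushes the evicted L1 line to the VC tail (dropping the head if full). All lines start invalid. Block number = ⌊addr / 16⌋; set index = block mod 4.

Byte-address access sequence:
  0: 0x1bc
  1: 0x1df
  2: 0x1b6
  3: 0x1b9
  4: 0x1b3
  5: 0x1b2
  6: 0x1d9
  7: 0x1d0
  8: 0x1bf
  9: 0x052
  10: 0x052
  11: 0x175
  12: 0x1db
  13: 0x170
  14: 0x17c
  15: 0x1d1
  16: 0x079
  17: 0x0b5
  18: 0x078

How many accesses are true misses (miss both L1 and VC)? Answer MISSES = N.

MISSES = 6

  [0] addr=0x1bc blk=27 s=3: MISS | VC []
  [1] addr=0x1df blk=29 s=1: MISS | VC []
  [2] addr=0x1b6 blk=27 s=3: L1-HIT | VC []
  [3] addr=0x1b9 blk=27 s=3: L1-HIT | VC []
  [4] addr=0x1b3 blk=27 s=3: L1-HIT | VC []
  [5] addr=0x1b2 blk=27 s=3: L1-HIT | VC []
  [6] addr=0x1d9 blk=29 s=1: L1-HIT | VC []
  [7] addr=0x1d0 blk=29 s=1: L1-HIT | VC []
  [8] addr=0x1bf blk=27 s=3: L1-HIT | VC []
  [9] addr=0x52 blk=5 s=1: MISS | VC [29]
  [10] addr=0x52 blk=5 s=1: L1-HIT | VC [29]
  [11] addr=0x175 blk=23 s=3: MISS | VC [29, 27]
  [12] addr=0x1db blk=29 s=1: VC-HIT | VC [5, 27]
  [13] addr=0x170 blk=23 s=3: L1-HIT | VC [5, 27]
  [14] addr=0x17c blk=23 s=3: L1-HIT | VC [5, 27]
  [15] addr=0x1d1 blk=29 s=1: L1-HIT | VC [5, 27]
  [16] addr=0x79 blk=7 s=3: MISS | VC [5, 27, 23]
  [17] addr=0xb5 blk=11 s=3: MISS | VC [5, 27, 23, 7]
  [18] addr=0x78 blk=7 s=3: VC-HIT | VC [5, 27, 23, 11]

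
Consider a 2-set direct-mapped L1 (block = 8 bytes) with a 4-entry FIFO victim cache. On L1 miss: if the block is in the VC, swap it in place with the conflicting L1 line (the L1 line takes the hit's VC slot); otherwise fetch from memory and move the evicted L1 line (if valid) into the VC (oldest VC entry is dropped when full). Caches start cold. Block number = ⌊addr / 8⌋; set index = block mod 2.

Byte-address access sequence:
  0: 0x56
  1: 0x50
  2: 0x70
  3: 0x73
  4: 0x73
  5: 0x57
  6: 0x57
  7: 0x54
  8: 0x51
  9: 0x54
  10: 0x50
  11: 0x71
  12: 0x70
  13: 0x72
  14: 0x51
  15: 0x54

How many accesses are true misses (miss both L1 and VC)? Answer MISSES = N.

MISSES = 2

  [0] addr=0x56 blk=10 s=0: MISS | VC []
  [1] addr=0x50 blk=10 s=0: L1-HIT | VC []
  [2] addr=0x70 blk=14 s=0: MISS | VC [10]
  [3] addr=0x73 blk=14 s=0: L1-HIT | VC [10]
  [4] addr=0x73 blk=14 s=0: L1-HIT | VC [10]
  [5] addr=0x57 blk=10 s=0: VC-HIT | VC [14]
  [6] addr=0x57 blk=10 s=0: L1-HIT | VC [14]
  [7] addr=0x54 blk=10 s=0: L1-HIT | VC [14]
  [8] addr=0x51 blk=10 s=0: L1-HIT | VC [14]
  [9] addr=0x54 blk=10 s=0: L1-HIT | VC [14]
  [10] addr=0x50 blk=10 s=0: L1-HIT | VC [14]
  [11] addr=0x71 blk=14 s=0: VC-HIT | VC [10]
  [12] addr=0x70 blk=14 s=0: L1-HIT | VC [10]
  [13] addr=0x72 blk=14 s=0: L1-HIT | VC [10]
  [14] addr=0x51 blk=10 s=0: VC-HIT | VC [14]
  [15] addr=0x54 blk=10 s=0: L1-HIT | VC [14]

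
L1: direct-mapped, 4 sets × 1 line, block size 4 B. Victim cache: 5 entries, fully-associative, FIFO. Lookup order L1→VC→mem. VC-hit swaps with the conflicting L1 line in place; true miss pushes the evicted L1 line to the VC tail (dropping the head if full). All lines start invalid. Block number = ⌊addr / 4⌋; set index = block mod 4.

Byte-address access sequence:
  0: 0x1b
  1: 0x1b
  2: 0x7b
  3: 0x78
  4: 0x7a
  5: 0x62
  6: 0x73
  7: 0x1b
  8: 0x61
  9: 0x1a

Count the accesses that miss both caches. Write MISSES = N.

#0 0x1b→b6/s2 MISS; vc=[]
#1 0x1b→b6/s2 L1-HIT; vc=[]
#2 0x7b→b30/s2 MISS; vc=[6]
#3 0x78→b30/s2 L1-HIT; vc=[6]
#4 0x7a→b30/s2 L1-HIT; vc=[6]
#5 0x62→b24/s0 MISS; vc=[6]
#6 0x73→b28/s0 MISS; vc=[6,24]
#7 0x1b→b6/s2 VC-HIT; vc=[30,24]
#8 0x61→b24/s0 VC-HIT; vc=[30,28]
#9 0x1a→b6/s2 L1-HIT; vc=[30,28]

MISSES = 4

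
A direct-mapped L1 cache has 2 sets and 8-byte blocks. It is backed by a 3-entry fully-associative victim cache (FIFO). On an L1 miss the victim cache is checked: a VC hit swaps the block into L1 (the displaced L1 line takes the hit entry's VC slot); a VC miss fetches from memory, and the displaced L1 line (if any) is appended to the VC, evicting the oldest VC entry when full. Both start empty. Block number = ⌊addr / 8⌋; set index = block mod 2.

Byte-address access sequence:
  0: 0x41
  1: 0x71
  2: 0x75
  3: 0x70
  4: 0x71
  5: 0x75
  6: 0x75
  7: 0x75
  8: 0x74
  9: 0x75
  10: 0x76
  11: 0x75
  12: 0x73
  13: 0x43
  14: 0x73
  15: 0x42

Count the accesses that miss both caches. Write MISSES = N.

#0 0x41→b8/s0 MISS; vc=[]
#1 0x71→b14/s0 MISS; vc=[8]
#2 0x75→b14/s0 L1-HIT; vc=[8]
#3 0x70→b14/s0 L1-HIT; vc=[8]
#4 0x71→b14/s0 L1-HIT; vc=[8]
#5 0x75→b14/s0 L1-HIT; vc=[8]
#6 0x75→b14/s0 L1-HIT; vc=[8]
#7 0x75→b14/s0 L1-HIT; vc=[8]
#8 0x74→b14/s0 L1-HIT; vc=[8]
#9 0x75→b14/s0 L1-HIT; vc=[8]
#10 0x76→b14/s0 L1-HIT; vc=[8]
#11 0x75→b14/s0 L1-HIT; vc=[8]
#12 0x73→b14/s0 L1-HIT; vc=[8]
#13 0x43→b8/s0 VC-HIT; vc=[14]
#14 0x73→b14/s0 VC-HIT; vc=[8]
#15 0x42→b8/s0 VC-HIT; vc=[14]

MISSES = 2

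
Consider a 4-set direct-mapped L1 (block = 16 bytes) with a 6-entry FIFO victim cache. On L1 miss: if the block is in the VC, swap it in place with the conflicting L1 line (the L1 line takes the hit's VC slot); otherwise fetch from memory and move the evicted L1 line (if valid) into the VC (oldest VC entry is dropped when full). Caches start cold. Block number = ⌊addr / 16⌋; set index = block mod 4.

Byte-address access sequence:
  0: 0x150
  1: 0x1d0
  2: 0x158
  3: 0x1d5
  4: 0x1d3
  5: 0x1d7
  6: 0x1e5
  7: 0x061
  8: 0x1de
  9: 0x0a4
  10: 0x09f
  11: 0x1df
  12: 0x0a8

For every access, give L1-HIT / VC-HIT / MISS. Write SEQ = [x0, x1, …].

  [0] addr=0x150 blk=21 s=1: MISS | VC []
  [1] addr=0x1d0 blk=29 s=1: MISS | VC [21]
  [2] addr=0x158 blk=21 s=1: VC-HIT | VC [29]
  [3] addr=0x1d5 blk=29 s=1: VC-HIT | VC [21]
  [4] addr=0x1d3 blk=29 s=1: L1-HIT | VC [21]
  [5] addr=0x1d7 blk=29 s=1: L1-HIT | VC [21]
  [6] addr=0x1e5 blk=30 s=2: MISS | VC [21]
  [7] addr=0x61 blk=6 s=2: MISS | VC [21, 30]
  [8] addr=0x1de blk=29 s=1: L1-HIT | VC [21, 30]
  [9] addr=0xa4 blk=10 s=2: MISS | VC [21, 30, 6]
  [10] addr=0x9f blk=9 s=1: MISS | VC [21, 30, 6, 29]
  [11] addr=0x1df blk=29 s=1: VC-HIT | VC [21, 30, 6, 9]
  [12] addr=0xa8 blk=10 s=2: L1-HIT | VC [21, 30, 6, 9]

SEQ = [MISS, MISS, VC-HIT, VC-HIT, L1-HIT, L1-HIT, MISS, MISS, L1-HIT, MISS, MISS, VC-HIT, L1-HIT]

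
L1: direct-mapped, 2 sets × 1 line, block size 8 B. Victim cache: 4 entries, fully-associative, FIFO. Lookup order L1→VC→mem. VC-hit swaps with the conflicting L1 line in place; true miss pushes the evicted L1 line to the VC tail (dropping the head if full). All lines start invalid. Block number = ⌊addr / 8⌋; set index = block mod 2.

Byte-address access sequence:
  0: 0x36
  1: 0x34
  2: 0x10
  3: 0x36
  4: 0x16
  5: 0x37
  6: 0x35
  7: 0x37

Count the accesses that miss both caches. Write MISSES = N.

0: 0x36 (blk 6, set 0) → MISS  vc=[]
1: 0x34 (blk 6, set 0) → L1-HIT  vc=[]
2: 0x10 (blk 2, set 0) → MISS  vc=[6]
3: 0x36 (blk 6, set 0) → VC-HIT  vc=[2]
4: 0x16 (blk 2, set 0) → VC-HIT  vc=[6]
5: 0x37 (blk 6, set 0) → VC-HIT  vc=[2]
6: 0x35 (blk 6, set 0) → L1-HIT  vc=[2]
7: 0x37 (blk 6, set 0) → L1-HIT  vc=[2]

MISSES = 2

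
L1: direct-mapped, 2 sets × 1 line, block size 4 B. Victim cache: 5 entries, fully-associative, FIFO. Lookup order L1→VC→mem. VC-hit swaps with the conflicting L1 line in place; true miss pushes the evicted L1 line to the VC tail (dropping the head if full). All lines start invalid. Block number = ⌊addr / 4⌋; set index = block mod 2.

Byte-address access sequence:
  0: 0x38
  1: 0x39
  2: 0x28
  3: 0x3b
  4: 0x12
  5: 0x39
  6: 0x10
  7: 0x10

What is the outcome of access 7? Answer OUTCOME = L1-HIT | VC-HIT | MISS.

0: 0x38 (blk 14, set 0) → MISS  vc=[]
1: 0x39 (blk 14, set 0) → L1-HIT  vc=[]
2: 0x28 (blk 10, set 0) → MISS  vc=[14]
3: 0x3b (blk 14, set 0) → VC-HIT  vc=[10]
4: 0x12 (blk 4, set 0) → MISS  vc=[10, 14]
5: 0x39 (blk 14, set 0) → VC-HIT  vc=[10, 4]
6: 0x10 (blk 4, set 0) → VC-HIT  vc=[10, 14]
7: 0x10 (blk 4, set 0) → L1-HIT  vc=[10, 14]

OUTCOME = L1-HIT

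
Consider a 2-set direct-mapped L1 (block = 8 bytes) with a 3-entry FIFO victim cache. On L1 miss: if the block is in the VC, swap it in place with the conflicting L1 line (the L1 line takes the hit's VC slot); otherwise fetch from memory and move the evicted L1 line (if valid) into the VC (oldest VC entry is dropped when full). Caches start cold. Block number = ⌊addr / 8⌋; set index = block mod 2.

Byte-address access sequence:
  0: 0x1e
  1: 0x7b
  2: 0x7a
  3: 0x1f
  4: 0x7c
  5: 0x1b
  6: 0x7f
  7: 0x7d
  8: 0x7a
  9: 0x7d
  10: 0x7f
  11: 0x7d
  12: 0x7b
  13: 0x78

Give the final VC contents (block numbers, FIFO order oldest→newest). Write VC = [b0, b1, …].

VC = [3]

0: 0x1e (blk 3, set 1) → MISS  vc=[]
1: 0x7b (blk 15, set 1) → MISS  vc=[3]
2: 0x7a (blk 15, set 1) → L1-HIT  vc=[3]
3: 0x1f (blk 3, set 1) → VC-HIT  vc=[15]
4: 0x7c (blk 15, set 1) → VC-HIT  vc=[3]
5: 0x1b (blk 3, set 1) → VC-HIT  vc=[15]
6: 0x7f (blk 15, set 1) → VC-HIT  vc=[3]
7: 0x7d (blk 15, set 1) → L1-HIT  vc=[3]
8: 0x7a (blk 15, set 1) → L1-HIT  vc=[3]
9: 0x7d (blk 15, set 1) → L1-HIT  vc=[3]
10: 0x7f (blk 15, set 1) → L1-HIT  vc=[3]
11: 0x7d (blk 15, set 1) → L1-HIT  vc=[3]
12: 0x7b (blk 15, set 1) → L1-HIT  vc=[3]
13: 0x78 (blk 15, set 1) → L1-HIT  vc=[3]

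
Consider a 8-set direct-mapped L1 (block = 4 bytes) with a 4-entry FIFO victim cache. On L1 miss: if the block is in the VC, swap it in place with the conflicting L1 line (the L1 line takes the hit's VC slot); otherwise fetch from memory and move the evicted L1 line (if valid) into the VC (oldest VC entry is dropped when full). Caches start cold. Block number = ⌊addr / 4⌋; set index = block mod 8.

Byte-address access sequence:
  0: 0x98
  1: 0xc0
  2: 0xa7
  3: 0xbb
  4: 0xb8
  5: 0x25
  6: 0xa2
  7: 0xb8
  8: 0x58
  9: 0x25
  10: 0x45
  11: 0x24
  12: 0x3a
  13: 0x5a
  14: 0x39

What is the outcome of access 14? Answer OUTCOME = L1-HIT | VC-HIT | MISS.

0: 0x98 (blk 38, set 6) → MISS  vc=[]
1: 0xc0 (blk 48, set 0) → MISS  vc=[]
2: 0xa7 (blk 41, set 1) → MISS  vc=[]
3: 0xbb (blk 46, set 6) → MISS  vc=[38]
4: 0xb8 (blk 46, set 6) → L1-HIT  vc=[38]
5: 0x25 (blk 9, set 1) → MISS  vc=[38, 41]
6: 0xa2 (blk 40, set 0) → MISS  vc=[38, 41, 48]
7: 0xb8 (blk 46, set 6) → L1-HIT  vc=[38, 41, 48]
8: 0x58 (blk 22, set 6) → MISS  vc=[38, 41, 48, 46]
9: 0x25 (blk 9, set 1) → L1-HIT  vc=[38, 41, 48, 46]
10: 0x45 (blk 17, set 1) → MISS  vc=[41, 48, 46, 9]
11: 0x24 (blk 9, set 1) → VC-HIT  vc=[41, 48, 46, 17]
12: 0x3a (blk 14, set 6) → MISS  vc=[48, 46, 17, 22]
13: 0x5a (blk 22, set 6) → VC-HIT  vc=[48, 46, 17, 14]
14: 0x39 (blk 14, set 6) → VC-HIT  vc=[48, 46, 17, 22]

OUTCOME = VC-HIT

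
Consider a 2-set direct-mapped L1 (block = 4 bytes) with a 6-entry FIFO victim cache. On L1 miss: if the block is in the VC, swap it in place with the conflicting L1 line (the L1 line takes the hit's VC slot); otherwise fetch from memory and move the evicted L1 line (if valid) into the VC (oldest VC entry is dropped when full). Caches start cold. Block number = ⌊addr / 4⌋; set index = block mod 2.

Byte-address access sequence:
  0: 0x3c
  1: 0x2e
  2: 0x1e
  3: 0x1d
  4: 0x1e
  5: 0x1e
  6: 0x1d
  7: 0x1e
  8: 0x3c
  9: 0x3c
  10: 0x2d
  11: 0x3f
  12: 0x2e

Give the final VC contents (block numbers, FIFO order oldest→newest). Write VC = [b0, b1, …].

VC = [7, 15]

  [0] addr=0x3c blk=15 s=1: MISS | VC []
  [1] addr=0x2e blk=11 s=1: MISS | VC [15]
  [2] addr=0x1e blk=7 s=1: MISS | VC [15, 11]
  [3] addr=0x1d blk=7 s=1: L1-HIT | VC [15, 11]
  [4] addr=0x1e blk=7 s=1: L1-HIT | VC [15, 11]
  [5] addr=0x1e blk=7 s=1: L1-HIT | VC [15, 11]
  [6] addr=0x1d blk=7 s=1: L1-HIT | VC [15, 11]
  [7] addr=0x1e blk=7 s=1: L1-HIT | VC [15, 11]
  [8] addr=0x3c blk=15 s=1: VC-HIT | VC [7, 11]
  [9] addr=0x3c blk=15 s=1: L1-HIT | VC [7, 11]
  [10] addr=0x2d blk=11 s=1: VC-HIT | VC [7, 15]
  [11] addr=0x3f blk=15 s=1: VC-HIT | VC [7, 11]
  [12] addr=0x2e blk=11 s=1: VC-HIT | VC [7, 15]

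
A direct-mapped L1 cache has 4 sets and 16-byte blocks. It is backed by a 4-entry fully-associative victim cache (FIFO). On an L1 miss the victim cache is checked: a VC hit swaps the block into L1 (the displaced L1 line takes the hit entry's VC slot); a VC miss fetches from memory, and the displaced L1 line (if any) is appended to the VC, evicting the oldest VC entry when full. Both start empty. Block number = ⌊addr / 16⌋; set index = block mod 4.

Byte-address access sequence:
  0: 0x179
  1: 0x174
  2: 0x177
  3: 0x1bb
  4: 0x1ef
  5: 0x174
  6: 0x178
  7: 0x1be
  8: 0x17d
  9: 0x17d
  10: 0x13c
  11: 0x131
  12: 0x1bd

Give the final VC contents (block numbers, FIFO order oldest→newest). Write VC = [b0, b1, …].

  [0] addr=0x179 blk=23 s=3: MISS | VC []
  [1] addr=0x174 blk=23 s=3: L1-HIT | VC []
  [2] addr=0x177 blk=23 s=3: L1-HIT | VC []
  [3] addr=0x1bb blk=27 s=3: MISS | VC [23]
  [4] addr=0x1ef blk=30 s=2: MISS | VC [23]
  [5] addr=0x174 blk=23 s=3: VC-HIT | VC [27]
  [6] addr=0x178 blk=23 s=3: L1-HIT | VC [27]
  [7] addr=0x1be blk=27 s=3: VC-HIT | VC [23]
  [8] addr=0x17d blk=23 s=3: VC-HIT | VC [27]
  [9] addr=0x17d blk=23 s=3: L1-HIT | VC [27]
  [10] addr=0x13c blk=19 s=3: MISS | VC [27, 23]
  [11] addr=0x131 blk=19 s=3: L1-HIT | VC [27, 23]
  [12] addr=0x1bd blk=27 s=3: VC-HIT | VC [19, 23]

VC = [19, 23]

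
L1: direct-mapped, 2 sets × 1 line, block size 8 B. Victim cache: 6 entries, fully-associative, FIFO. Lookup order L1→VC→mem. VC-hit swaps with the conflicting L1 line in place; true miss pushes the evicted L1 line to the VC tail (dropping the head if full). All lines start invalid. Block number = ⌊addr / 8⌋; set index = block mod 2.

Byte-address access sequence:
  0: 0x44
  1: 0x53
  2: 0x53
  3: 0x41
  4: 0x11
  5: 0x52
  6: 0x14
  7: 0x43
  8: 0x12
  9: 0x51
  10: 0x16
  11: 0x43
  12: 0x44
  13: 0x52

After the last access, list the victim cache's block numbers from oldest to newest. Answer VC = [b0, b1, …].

0: 0x44 (blk 8, set 0) → MISS  vc=[]
1: 0x53 (blk 10, set 0) → MISS  vc=[8]
2: 0x53 (blk 10, set 0) → L1-HIT  vc=[8]
3: 0x41 (blk 8, set 0) → VC-HIT  vc=[10]
4: 0x11 (blk 2, set 0) → MISS  vc=[10, 8]
5: 0x52 (blk 10, set 0) → VC-HIT  vc=[2, 8]
6: 0x14 (blk 2, set 0) → VC-HIT  vc=[10, 8]
7: 0x43 (blk 8, set 0) → VC-HIT  vc=[10, 2]
8: 0x12 (blk 2, set 0) → VC-HIT  vc=[10, 8]
9: 0x51 (blk 10, set 0) → VC-HIT  vc=[2, 8]
10: 0x16 (blk 2, set 0) → VC-HIT  vc=[10, 8]
11: 0x43 (blk 8, set 0) → VC-HIT  vc=[10, 2]
12: 0x44 (blk 8, set 0) → L1-HIT  vc=[10, 2]
13: 0x52 (blk 10, set 0) → VC-HIT  vc=[8, 2]

VC = [8, 2]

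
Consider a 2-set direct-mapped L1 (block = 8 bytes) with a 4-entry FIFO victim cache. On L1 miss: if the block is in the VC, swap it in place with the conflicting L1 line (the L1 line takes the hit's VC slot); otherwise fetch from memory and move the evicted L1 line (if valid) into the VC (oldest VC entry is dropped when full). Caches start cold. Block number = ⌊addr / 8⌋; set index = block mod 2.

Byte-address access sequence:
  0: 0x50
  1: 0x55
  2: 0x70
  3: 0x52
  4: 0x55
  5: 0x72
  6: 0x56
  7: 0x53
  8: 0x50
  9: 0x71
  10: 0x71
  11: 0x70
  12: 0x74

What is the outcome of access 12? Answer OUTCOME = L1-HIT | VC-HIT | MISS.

#0 0x50→b10/s0 MISS; vc=[]
#1 0x55→b10/s0 L1-HIT; vc=[]
#2 0x70→b14/s0 MISS; vc=[10]
#3 0x52→b10/s0 VC-HIT; vc=[14]
#4 0x55→b10/s0 L1-HIT; vc=[14]
#5 0x72→b14/s0 VC-HIT; vc=[10]
#6 0x56→b10/s0 VC-HIT; vc=[14]
#7 0x53→b10/s0 L1-HIT; vc=[14]
#8 0x50→b10/s0 L1-HIT; vc=[14]
#9 0x71→b14/s0 VC-HIT; vc=[10]
#10 0x71→b14/s0 L1-HIT; vc=[10]
#11 0x70→b14/s0 L1-HIT; vc=[10]
#12 0x74→b14/s0 L1-HIT; vc=[10]

OUTCOME = L1-HIT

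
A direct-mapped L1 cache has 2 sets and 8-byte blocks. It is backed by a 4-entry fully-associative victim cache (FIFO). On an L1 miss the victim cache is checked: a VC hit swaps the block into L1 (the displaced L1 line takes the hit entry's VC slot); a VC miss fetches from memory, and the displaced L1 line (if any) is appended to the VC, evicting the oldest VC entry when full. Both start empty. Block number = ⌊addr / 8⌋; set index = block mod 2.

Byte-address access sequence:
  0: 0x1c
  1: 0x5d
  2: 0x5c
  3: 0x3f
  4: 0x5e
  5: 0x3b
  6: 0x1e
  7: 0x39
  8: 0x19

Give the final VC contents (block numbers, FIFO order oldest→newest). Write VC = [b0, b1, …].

#0 0x1c→b3/s1 MISS; vc=[]
#1 0x5d→b11/s1 MISS; vc=[3]
#2 0x5c→b11/s1 L1-HIT; vc=[3]
#3 0x3f→b7/s1 MISS; vc=[3,11]
#4 0x5e→b11/s1 VC-HIT; vc=[3,7]
#5 0x3b→b7/s1 VC-HIT; vc=[3,11]
#6 0x1e→b3/s1 VC-HIT; vc=[7,11]
#7 0x39→b7/s1 VC-HIT; vc=[3,11]
#8 0x19→b3/s1 VC-HIT; vc=[7,11]

VC = [7, 11]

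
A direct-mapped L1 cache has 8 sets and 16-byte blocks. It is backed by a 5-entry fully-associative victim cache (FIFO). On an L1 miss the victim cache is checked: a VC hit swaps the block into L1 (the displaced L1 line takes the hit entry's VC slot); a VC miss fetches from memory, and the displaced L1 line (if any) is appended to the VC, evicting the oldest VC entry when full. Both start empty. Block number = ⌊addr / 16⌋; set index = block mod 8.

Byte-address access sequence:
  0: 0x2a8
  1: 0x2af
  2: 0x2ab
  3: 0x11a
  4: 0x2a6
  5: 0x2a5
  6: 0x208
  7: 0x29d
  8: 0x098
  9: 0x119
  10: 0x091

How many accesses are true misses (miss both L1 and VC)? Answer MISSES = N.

0: 0x2a8 (blk 42, set 2) → MISS  vc=[]
1: 0x2af (blk 42, set 2) → L1-HIT  vc=[]
2: 0x2ab (blk 42, set 2) → L1-HIT  vc=[]
3: 0x11a (blk 17, set 1) → MISS  vc=[]
4: 0x2a6 (blk 42, set 2) → L1-HIT  vc=[]
5: 0x2a5 (blk 42, set 2) → L1-HIT  vc=[]
6: 0x208 (blk 32, set 0) → MISS  vc=[]
7: 0x29d (blk 41, set 1) → MISS  vc=[17]
8: 0x98 (blk 9, set 1) → MISS  vc=[17, 41]
9: 0x119 (blk 17, set 1) → VC-HIT  vc=[9, 41]
10: 0x91 (blk 9, set 1) → VC-HIT  vc=[17, 41]

MISSES = 5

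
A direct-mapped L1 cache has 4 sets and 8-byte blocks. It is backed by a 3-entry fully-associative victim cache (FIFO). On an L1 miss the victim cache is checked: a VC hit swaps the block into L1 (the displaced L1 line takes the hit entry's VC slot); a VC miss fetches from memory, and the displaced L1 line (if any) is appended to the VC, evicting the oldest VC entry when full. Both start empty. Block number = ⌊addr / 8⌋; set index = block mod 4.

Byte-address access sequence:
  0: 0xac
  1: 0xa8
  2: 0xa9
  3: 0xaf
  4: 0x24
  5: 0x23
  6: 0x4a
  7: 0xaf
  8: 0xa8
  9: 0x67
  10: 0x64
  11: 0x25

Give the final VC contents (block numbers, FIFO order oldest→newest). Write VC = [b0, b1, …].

  [0] addr=0xac blk=21 s=1: MISS | VC []
  [1] addr=0xa8 blk=21 s=1: L1-HIT | VC []
  [2] addr=0xa9 blk=21 s=1: L1-HIT | VC []
  [3] addr=0xaf blk=21 s=1: L1-HIT | VC []
  [4] addr=0x24 blk=4 s=0: MISS | VC []
  [5] addr=0x23 blk=4 s=0: L1-HIT | VC []
  [6] addr=0x4a blk=9 s=1: MISS | VC [21]
  [7] addr=0xaf blk=21 s=1: VC-HIT | VC [9]
  [8] addr=0xa8 blk=21 s=1: L1-HIT | VC [9]
  [9] addr=0x67 blk=12 s=0: MISS | VC [9, 4]
  [10] addr=0x64 blk=12 s=0: L1-HIT | VC [9, 4]
  [11] addr=0x25 blk=4 s=0: VC-HIT | VC [9, 12]

VC = [9, 12]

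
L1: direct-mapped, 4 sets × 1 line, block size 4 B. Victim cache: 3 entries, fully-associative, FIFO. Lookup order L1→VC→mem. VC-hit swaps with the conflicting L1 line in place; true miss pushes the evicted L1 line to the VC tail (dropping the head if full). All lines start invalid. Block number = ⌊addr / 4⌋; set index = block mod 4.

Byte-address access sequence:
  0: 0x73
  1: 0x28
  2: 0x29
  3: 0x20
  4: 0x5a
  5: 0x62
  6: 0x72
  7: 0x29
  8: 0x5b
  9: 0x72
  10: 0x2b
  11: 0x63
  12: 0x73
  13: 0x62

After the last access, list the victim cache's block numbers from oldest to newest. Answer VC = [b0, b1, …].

VC = [28, 22, 8]

0: 0x73 (blk 28, set 0) → MISS  vc=[]
1: 0x28 (blk 10, set 2) → MISS  vc=[]
2: 0x29 (blk 10, set 2) → L1-HIT  vc=[]
3: 0x20 (blk 8, set 0) → MISS  vc=[28]
4: 0x5a (blk 22, set 2) → MISS  vc=[28, 10]
5: 0x62 (blk 24, set 0) → MISS  vc=[28, 10, 8]
6: 0x72 (blk 28, set 0) → VC-HIT  vc=[24, 10, 8]
7: 0x29 (blk 10, set 2) → VC-HIT  vc=[24, 22, 8]
8: 0x5b (blk 22, set 2) → VC-HIT  vc=[24, 10, 8]
9: 0x72 (blk 28, set 0) → L1-HIT  vc=[24, 10, 8]
10: 0x2b (blk 10, set 2) → VC-HIT  vc=[24, 22, 8]
11: 0x63 (blk 24, set 0) → VC-HIT  vc=[28, 22, 8]
12: 0x73 (blk 28, set 0) → VC-HIT  vc=[24, 22, 8]
13: 0x62 (blk 24, set 0) → VC-HIT  vc=[28, 22, 8]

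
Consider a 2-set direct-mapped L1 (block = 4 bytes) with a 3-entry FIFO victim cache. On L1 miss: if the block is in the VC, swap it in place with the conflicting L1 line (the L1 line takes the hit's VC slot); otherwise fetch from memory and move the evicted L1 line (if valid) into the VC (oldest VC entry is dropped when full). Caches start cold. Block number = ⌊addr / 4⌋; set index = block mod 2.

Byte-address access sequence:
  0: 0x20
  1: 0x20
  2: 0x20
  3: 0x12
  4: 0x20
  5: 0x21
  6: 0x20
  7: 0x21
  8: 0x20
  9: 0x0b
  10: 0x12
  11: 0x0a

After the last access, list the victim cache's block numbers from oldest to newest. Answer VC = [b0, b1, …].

VC = [4, 8]

#0 0x20→b8/s0 MISS; vc=[]
#1 0x20→b8/s0 L1-HIT; vc=[]
#2 0x20→b8/s0 L1-HIT; vc=[]
#3 0x12→b4/s0 MISS; vc=[8]
#4 0x20→b8/s0 VC-HIT; vc=[4]
#5 0x21→b8/s0 L1-HIT; vc=[4]
#6 0x20→b8/s0 L1-HIT; vc=[4]
#7 0x21→b8/s0 L1-HIT; vc=[4]
#8 0x20→b8/s0 L1-HIT; vc=[4]
#9 0xb→b2/s0 MISS; vc=[4,8]
#10 0x12→b4/s0 VC-HIT; vc=[2,8]
#11 0xa→b2/s0 VC-HIT; vc=[4,8]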